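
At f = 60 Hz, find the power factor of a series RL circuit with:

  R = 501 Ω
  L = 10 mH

Step 1 — Angular frequency: ω = 2π·f = 2π·60 = 377 rad/s.
Step 2 — Component impedances:
  R: Z = R = 501 Ω
  L: Z = jωL = j·377·0.01 = 0 + j3.77 Ω
Step 3 — Series combination: Z_total = R + L = 501 + j3.77 Ω = 501∠0.4° Ω.
Step 4 — Power factor: PF = cos(φ) = Re(Z)/|Z| = 501/501 = 1.
Step 5 — Type: Im(Z) = 3.77 ⇒ lagging (phase φ = 0.4°).

PF = 1 (lagging, φ = 0.4°)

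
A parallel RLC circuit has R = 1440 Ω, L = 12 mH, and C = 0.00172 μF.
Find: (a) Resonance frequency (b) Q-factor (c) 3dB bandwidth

Step 1 — Resonance: ω₀ = 1/√(LC) = 1/√(0.012·1.72e-09) = 2.201e+05 rad/s.
Step 2 — f₀ = ω₀/(2π) = 3.503e+04 Hz.
Step 3 — Parallel Q: Q = R/(ω₀L) = 1440/(2.201e+05·0.012) = 0.5452.
Step 4 — Bandwidth: Δω = ω₀/Q = 4.037e+05 rad/s; BW = Δω/(2π) = 6.426e+04 Hz.

(a) f₀ = 3.503e+04 Hz  (b) Q = 0.5452  (c) BW = 6.426e+04 Hz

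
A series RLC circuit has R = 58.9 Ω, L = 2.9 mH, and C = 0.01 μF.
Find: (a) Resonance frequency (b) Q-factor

Step 1 — Resonance condition Im(Z)=0 gives ω₀ = 1/√(LC).
Step 2 — ω₀ = 1/√(0.0029·1e-08) = 1.857e+05 rad/s.
Step 3 — f₀ = ω₀/(2π) = 2.955e+04 Hz.
Step 4 — Series Q: Q = ω₀L/R = 1.857e+05·0.0029/58.9 = 9.143.

(a) f₀ = 2.955e+04 Hz  (b) Q = 9.143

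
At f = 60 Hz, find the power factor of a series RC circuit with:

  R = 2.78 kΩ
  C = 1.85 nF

Step 1 — Angular frequency: ω = 2π·f = 2π·60 = 377 rad/s.
Step 2 — Component impedances:
  R: Z = R = 2780 Ω
  C: Z = 1/(jωC) = -j/(ω·C) = 0 - j1.434e+06 Ω
Step 3 — Series combination: Z_total = R + C = 2780 - j1.434e+06 Ω = 1.434e+06∠-89.9° Ω.
Step 4 — Power factor: PF = cos(φ) = Re(Z)/|Z| = 2780/1.434e+06 = 0.001939.
Step 5 — Type: Im(Z) = -1.434e+06 ⇒ leading (phase φ = -89.9°).

PF = 0.001939 (leading, φ = -89.9°)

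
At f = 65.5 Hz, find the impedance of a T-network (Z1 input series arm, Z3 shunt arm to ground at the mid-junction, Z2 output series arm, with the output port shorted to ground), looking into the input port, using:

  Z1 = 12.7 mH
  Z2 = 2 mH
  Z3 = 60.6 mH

Step 1 — Angular frequency: ω = 2π·f = 2π·65.5 = 411.5 rad/s.
Step 2 — Component impedances:
  Z1: Z = jωL = j·411.5·0.0127 = 0 + j5.227 Ω
  Z2: Z = jωL = j·411.5·0.002 = 0 + j0.8231 Ω
  Z3: Z = jωL = j·411.5·0.0606 = 0 + j24.94 Ω
Step 3 — With the output port shorted to ground, the output series arm Z2 runs from the junction to ground; the shunt arm Z3 also runs from the junction to ground. They appear in parallel: Z3 || Z2 = 0 + j0.7968 Ω.
Step 4 — Series with input arm Z1: Z_in = Z1 + (Z3 || Z2) = 0 + j6.023 Ω = 6.023∠90.0° Ω.

Z = 0 + j6.023 Ω = 6.023∠90.0° Ω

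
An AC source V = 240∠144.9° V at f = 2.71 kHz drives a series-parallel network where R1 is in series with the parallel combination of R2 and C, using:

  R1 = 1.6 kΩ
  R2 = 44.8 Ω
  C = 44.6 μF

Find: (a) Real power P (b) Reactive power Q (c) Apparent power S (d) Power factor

Step 1 — Angular frequency: ω = 2π·f = 2π·2710 = 1.703e+04 rad/s.
Step 2 — Component impedances:
  R1: Z = R = 1600 Ω
  R2: Z = R = 44.8 Ω
  C: Z = 1/(jωC) = -j/(ω·C) = 0 - j1.317 Ω
Step 3 — Parallel branch: R2 || C = 1/(1/R2 + 1/C) = 0.03867 - j1.316 Ω.
Step 4 — Series with R1: Z_total = R1 + (R2 || C) = 1600 - j1.316 Ω = 1600∠-0.0° Ω.
Step 5 — Source phasor: V = 240∠144.9° V = -196.4 + j138 V.
Step 6 — Current: I = V / Z = -0.1228 + j0.08615 A = 0.15∠144.9° A.
Step 7 — Complex power: S = V·I* = 36 - j0.0296 VA.
Step 8 — Real power: P = Re(S) = 36 W.
Step 9 — Reactive power: Q = Im(S) = -0.0296 VAR.
Step 10 — Apparent power: |S| = 36 VA.
Step 11 — Power factor: PF = P/|S| = 1 (leading).

(a) P = 36 W  (b) Q = -0.0296 VAR  (c) S = 36 VA  (d) PF = 1 (leading)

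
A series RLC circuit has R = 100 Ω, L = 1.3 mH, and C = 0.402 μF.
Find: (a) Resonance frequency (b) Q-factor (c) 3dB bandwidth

Step 1 — Resonance condition Im(Z)=0 gives ω₀ = 1/√(LC).
Step 2 — ω₀ = 1/√(0.0013·4.02e-07) = 4.374e+04 rad/s.
Step 3 — f₀ = ω₀/(2π) = 6962 Hz.
Step 4 — Series Q: Q = ω₀L/R = 4.374e+04·0.0013/100 = 0.5687.
Step 5 — 3dB bandwidth: Δω = ω₀/Q = 7.692e+04 rad/s; BW = Δω/(2π) = 1.224e+04 Hz.

(a) f₀ = 6962 Hz  (b) Q = 0.5687  (c) BW = 1.224e+04 Hz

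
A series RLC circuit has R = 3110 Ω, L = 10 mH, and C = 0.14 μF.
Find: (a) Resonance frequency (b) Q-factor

Step 1 — Resonance condition Im(Z)=0 gives ω₀ = 1/√(LC).
Step 2 — ω₀ = 1/√(0.01·1.4e-07) = 2.673e+04 rad/s.
Step 3 — f₀ = ω₀/(2π) = 4254 Hz.
Step 4 — Series Q: Q = ω₀L/R = 2.673e+04·0.01/3110 = 0.08594.

(a) f₀ = 4254 Hz  (b) Q = 0.08594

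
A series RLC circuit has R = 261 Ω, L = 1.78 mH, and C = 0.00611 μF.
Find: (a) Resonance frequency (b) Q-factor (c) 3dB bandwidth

Step 1 — Resonance: ω₀ = 1/√(LC) = 1/√(0.00178·6.11e-09) = 3.032e+05 rad/s.
Step 2 — f₀ = ω₀/(2π) = 4.826e+04 Hz.
Step 3 — Series Q: Q = ω₀L/R = 3.032e+05·0.00178/261 = 2.068.
Step 4 — Bandwidth: Δω = ω₀/Q = 1.466e+05 rad/s; BW = Δω/(2π) = 2.334e+04 Hz.

(a) f₀ = 4.826e+04 Hz  (b) Q = 2.068  (c) BW = 2.334e+04 Hz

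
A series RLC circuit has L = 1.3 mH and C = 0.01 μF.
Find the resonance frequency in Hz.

Step 1 — Resonance condition Im(Z)=0 gives ω₀ = 1/√(LC).
Step 2 — ω₀ = 1/√(0.0013·1e-08) = 2.774e+05 rad/s.
Step 3 — f₀ = ω₀/(2π) = 4.414e+04 Hz.

f₀ = 4.414e+04 Hz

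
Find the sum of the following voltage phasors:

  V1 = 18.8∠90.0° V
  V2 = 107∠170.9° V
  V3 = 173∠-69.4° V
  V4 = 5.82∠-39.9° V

Step 1 — Convert each phasor to rectangular form:
  V1 = 18.8·(cos(90.0°) + j·sin(90.0°)) = 0 + j18.8 V
  V2 = 107·(cos(170.9°) + j·sin(170.9°)) = -105.7 + j16.92 V
  V3 = 173·(cos(-69.4°) + j·sin(-69.4°)) = 60.87 - j161.9 V
  V4 = 5.82·(cos(-39.9°) + j·sin(-39.9°)) = 4.465 - j3.733 V
Step 2 — Sum components: V_total = -40.32 - j129.9 V.
Step 3 — Convert to polar: |V_total| = 136.1 V, ∠V_total = -107.2°.

V_total = 136.1∠-107.2° V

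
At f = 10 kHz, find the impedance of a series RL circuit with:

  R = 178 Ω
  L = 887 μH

Step 1 — Angular frequency: ω = 2π·f = 2π·1e+04 = 6.283e+04 rad/s.
Step 2 — Component impedances:
  R: Z = R = 178 Ω
  L: Z = jωL = j·6.283e+04·0.000887 = 0 + j55.73 Ω
Step 3 — Series combination: Z_total = R + L = 178 + j55.73 Ω = 186.5∠17.4° Ω.

Z = 178 + j55.73 Ω = 186.5∠17.4° Ω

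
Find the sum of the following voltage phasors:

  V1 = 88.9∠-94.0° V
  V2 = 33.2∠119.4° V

Step 1 — Convert each phasor to rectangular form:
  V1 = 88.9·(cos(-94.0°) + j·sin(-94.0°)) = -6.201 - j88.68 V
  V2 = 33.2·(cos(119.4°) + j·sin(119.4°)) = -16.3 + j28.92 V
Step 2 — Sum components: V_total = -22.5 - j59.76 V.
Step 3 — Convert to polar: |V_total| = 63.85 V, ∠V_total = -110.6°.

V_total = 63.85∠-110.6° V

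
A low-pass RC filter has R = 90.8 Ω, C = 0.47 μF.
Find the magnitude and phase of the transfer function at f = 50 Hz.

Step 1 — Angular frequency: ω = 2π·50 = 314.2 rad/s.
Step 2 — Transfer function: H(jω) = 1/(1 + jωRC).
Step 3 — Denominator: 1 + jωRC = 1 + j·314.2·90.8·4.7e-07 = 1 + j0.01341.
Step 4 — H = 0.9998 - j0.0134.
Step 5 — Magnitude: |H| = 0.9999 (-0.0 dB); phase: φ = -0.8°.

|H| = 0.9999 (-0.0 dB), φ = -0.8°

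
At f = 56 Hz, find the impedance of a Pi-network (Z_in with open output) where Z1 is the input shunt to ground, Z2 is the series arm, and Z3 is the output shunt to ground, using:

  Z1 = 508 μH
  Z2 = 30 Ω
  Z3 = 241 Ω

Step 1 — Angular frequency: ω = 2π·f = 2π·56 = 351.9 rad/s.
Step 2 — Component impedances:
  Z1: Z = jωL = j·351.9·0.000508 = 0 + j0.1787 Ω
  Z2: Z = R = 30 Ω
  Z3: Z = R = 241 Ω
Step 3 — With open output, the series arm Z2 and the output shunt Z3 appear in series to ground: Z2 + Z3 = 271 Ω.
Step 4 — Parallel with input shunt Z1: Z_in = Z1 || (Z2 + Z3) = 0.0001179 + j0.1787 Ω = 0.1787∠90.0° Ω.

Z = 0.0001179 + j0.1787 Ω = 0.1787∠90.0° Ω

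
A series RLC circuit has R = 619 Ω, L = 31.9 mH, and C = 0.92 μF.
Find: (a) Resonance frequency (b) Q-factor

Step 1 — Resonance condition Im(Z)=0 gives ω₀ = 1/√(LC).
Step 2 — ω₀ = 1/√(0.0319·9.2e-07) = 5837 rad/s.
Step 3 — f₀ = ω₀/(2π) = 929 Hz.
Step 4 — Series Q: Q = ω₀L/R = 5837·0.0319/619 = 0.3008.

(a) f₀ = 929 Hz  (b) Q = 0.3008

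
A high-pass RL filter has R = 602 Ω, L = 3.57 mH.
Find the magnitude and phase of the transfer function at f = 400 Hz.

Step 1 — Angular frequency: ω = 2π·400 = 2513 rad/s.
Step 2 — Transfer function: H(jω) = jωL/(R + jωL).
Step 3 — Numerator jωL = j·8.972; denominator R + jωL = 602 + j8.972.
Step 4 — H = 0.0002221 + j0.0149.
Step 5 — Magnitude: |H| = 0.0149 (-36.5 dB); phase: φ = 89.1°.

|H| = 0.0149 (-36.5 dB), φ = 89.1°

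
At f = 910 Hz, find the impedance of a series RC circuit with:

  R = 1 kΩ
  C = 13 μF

Step 1 — Angular frequency: ω = 2π·f = 2π·910 = 5718 rad/s.
Step 2 — Component impedances:
  R: Z = R = 1000 Ω
  C: Z = 1/(jωC) = -j/(ω·C) = 0 - j13.45 Ω
Step 3 — Series combination: Z_total = R + C = 1000 - j13.45 Ω = 1000∠-0.8° Ω.

Z = 1000 - j13.45 Ω = 1000∠-0.8° Ω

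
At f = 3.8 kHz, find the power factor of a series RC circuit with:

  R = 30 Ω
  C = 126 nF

Step 1 — Angular frequency: ω = 2π·f = 2π·3800 = 2.388e+04 rad/s.
Step 2 — Component impedances:
  R: Z = R = 30 Ω
  C: Z = 1/(jωC) = -j/(ω·C) = 0 - j332.4 Ω
Step 3 — Series combination: Z_total = R + C = 30 - j332.4 Ω = 333.8∠-84.8° Ω.
Step 4 — Power factor: PF = cos(φ) = Re(Z)/|Z| = 30/333.75 = 0.08989.
Step 5 — Type: Im(Z) = -332.4 ⇒ leading (phase φ = -84.8°).

PF = 0.08989 (leading, φ = -84.8°)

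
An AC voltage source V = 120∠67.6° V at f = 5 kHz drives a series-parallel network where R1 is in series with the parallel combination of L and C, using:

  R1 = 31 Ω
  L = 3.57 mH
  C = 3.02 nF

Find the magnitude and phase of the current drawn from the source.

Step 1 — Angular frequency: ω = 2π·f = 2π·5000 = 3.142e+04 rad/s.
Step 2 — Component impedances:
  R1: Z = R = 31 Ω
  L: Z = jωL = j·3.142e+04·0.00357 = 0 + j112.2 Ω
  C: Z = 1/(jωC) = -j/(ω·C) = 0 - j1.054e+04 Ω
Step 3 — Parallel branch: L || C = 1/(1/L + 1/C) = 0 + j113.4 Ω.
Step 4 — Series with R1: Z_total = R1 + (L || C) = 31 + j113.4 Ω = 117.5∠74.7° Ω.
Step 5 — Source phasor: V = 120∠67.6° V = 45.73 + j110.9 V.
Step 6 — Ohm's law: I = V / Z_total = (45.73 + j110.9) / (31 + j113.4) = 1.013 - j0.1263 A.
Step 7 — Convert to polar: |I| = 1.021 A, ∠I = -7.1°.

I = 1.021∠-7.1° A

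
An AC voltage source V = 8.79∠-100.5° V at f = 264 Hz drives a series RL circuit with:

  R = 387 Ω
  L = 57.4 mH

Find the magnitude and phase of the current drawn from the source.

Step 1 — Angular frequency: ω = 2π·f = 2π·264 = 1659 rad/s.
Step 2 — Component impedances:
  R: Z = R = 387 Ω
  L: Z = jωL = j·1659·0.0574 = 0 + j95.21 Ω
Step 3 — Series combination: Z_total = R + L = 387 + j95.21 Ω = 398.5∠13.8° Ω.
Step 4 — Source phasor: V = 8.79∠-100.5° V = -1.602 - j8.643 V.
Step 5 — Ohm's law: I = V / Z_total = (-1.602 - j8.643) / (387 + j95.21) = -0.009084 - j0.0201 A.
Step 6 — Convert to polar: |I| = 0.02206 A, ∠I = -114.3°.

I = 0.02206∠-114.3° A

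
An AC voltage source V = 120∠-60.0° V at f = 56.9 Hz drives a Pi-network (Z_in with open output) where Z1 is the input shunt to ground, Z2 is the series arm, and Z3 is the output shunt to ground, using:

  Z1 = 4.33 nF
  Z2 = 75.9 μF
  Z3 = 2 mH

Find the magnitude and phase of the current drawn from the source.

Step 1 — Angular frequency: ω = 2π·f = 2π·56.9 = 357.5 rad/s.
Step 2 — Component impedances:
  Z1: Z = 1/(jωC) = -j/(ω·C) = 0 - j6.46e+05 Ω
  Z2: Z = 1/(jωC) = -j/(ω·C) = 0 - j36.85 Ω
  Z3: Z = jωL = j·357.5·0.002 = 0 + j0.715 Ω
Step 3 — With open output, the series arm Z2 and the output shunt Z3 appear in series to ground: Z2 + Z3 = 0 - j36.14 Ω.
Step 4 — Parallel with input shunt Z1: Z_in = Z1 || (Z2 + Z3) = 0 - j36.14 Ω = 36.14∠-90.0° Ω.
Step 5 — Source phasor: V = 120∠-60.0° V = 60 - j103.9 V.
Step 6 — Ohm's law: I = V / Z_total = (60 - j103.9) / (0 - j36.14) = 2.876 + j1.66 A.
Step 7 — Convert to polar: |I| = 3.321 A, ∠I = 30.0°.

I = 3.321∠30.0° A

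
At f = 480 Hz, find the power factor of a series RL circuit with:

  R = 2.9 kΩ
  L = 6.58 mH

Step 1 — Angular frequency: ω = 2π·f = 2π·480 = 3016 rad/s.
Step 2 — Component impedances:
  R: Z = R = 2900 Ω
  L: Z = jωL = j·3016·0.00658 = 0 + j19.84 Ω
Step 3 — Series combination: Z_total = R + L = 2900 + j19.84 Ω = 2900∠0.4° Ω.
Step 4 — Power factor: PF = cos(φ) = Re(Z)/|Z| = 2900/2900 = 1.
Step 5 — Type: Im(Z) = 19.84 ⇒ lagging (phase φ = 0.4°).

PF = 1 (lagging, φ = 0.4°)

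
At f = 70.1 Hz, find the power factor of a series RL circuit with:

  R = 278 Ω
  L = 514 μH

Step 1 — Angular frequency: ω = 2π·f = 2π·70.1 = 440.5 rad/s.
Step 2 — Component impedances:
  R: Z = R = 278 Ω
  L: Z = jωL = j·440.5·0.000514 = 0 + j0.2264 Ω
Step 3 — Series combination: Z_total = R + L = 278 + j0.2264 Ω = 278∠0.0° Ω.
Step 4 — Power factor: PF = cos(φ) = Re(Z)/|Z| = 278/278 = 1.
Step 5 — Type: Im(Z) = 0.2264 ⇒ lagging (phase φ = 0.0°).

PF = 1 (lagging, φ = 0.0°)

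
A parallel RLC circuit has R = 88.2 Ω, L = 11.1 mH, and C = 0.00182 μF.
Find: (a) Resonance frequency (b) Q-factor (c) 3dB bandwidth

Step 1 — Resonance: ω₀ = 1/√(LC) = 1/√(0.0111·1.82e-09) = 2.225e+05 rad/s.
Step 2 — f₀ = ω₀/(2π) = 3.541e+04 Hz.
Step 3 — Parallel Q: Q = R/(ω₀L) = 88.2/(2.225e+05·0.0111) = 0.03571.
Step 4 — Bandwidth: Δω = ω₀/Q = 6.23e+06 rad/s; BW = Δω/(2π) = 9.915e+05 Hz.

(a) f₀ = 3.541e+04 Hz  (b) Q = 0.03571  (c) BW = 9.915e+05 Hz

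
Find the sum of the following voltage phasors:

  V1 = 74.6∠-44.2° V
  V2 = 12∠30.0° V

Step 1 — Convert each phasor to rectangular form:
  V1 = 74.6·(cos(-44.2°) + j·sin(-44.2°)) = 53.48 - j52.01 V
  V2 = 12·(cos(30.0°) + j·sin(30.0°)) = 10.39 + j6 V
Step 2 — Sum components: V_total = 63.87 - j46.01 V.
Step 3 — Convert to polar: |V_total| = 78.72 V, ∠V_total = -35.8°.

V_total = 78.72∠-35.8° V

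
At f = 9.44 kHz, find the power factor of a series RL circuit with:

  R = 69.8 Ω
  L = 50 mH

Step 1 — Angular frequency: ω = 2π·f = 2π·9440 = 5.931e+04 rad/s.
Step 2 — Component impedances:
  R: Z = R = 69.8 Ω
  L: Z = jωL = j·5.931e+04·0.05 = 0 + j2966 Ω
Step 3 — Series combination: Z_total = R + L = 69.8 + j2966 Ω = 2966∠88.7° Ω.
Step 4 — Power factor: PF = cos(φ) = Re(Z)/|Z| = 69.8/2966 = 0.02353.
Step 5 — Type: Im(Z) = 2966 ⇒ lagging (phase φ = 88.7°).

PF = 0.02353 (lagging, φ = 88.7°)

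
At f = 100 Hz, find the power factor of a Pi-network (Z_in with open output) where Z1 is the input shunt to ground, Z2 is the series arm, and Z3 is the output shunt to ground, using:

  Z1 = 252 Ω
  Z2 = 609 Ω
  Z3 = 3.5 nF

Step 1 — Angular frequency: ω = 2π·f = 2π·100 = 628.3 rad/s.
Step 2 — Component impedances:
  Z1: Z = R = 252 Ω
  Z2: Z = R = 609 Ω
  Z3: Z = 1/(jωC) = -j/(ω·C) = 0 - j4.547e+05 Ω
Step 3 — With open output, the series arm Z2 and the output shunt Z3 appear in series to ground: Z2 + Z3 = 609 - j4.547e+05 Ω.
Step 4 — Parallel with input shunt Z1: Z_in = Z1 || (Z2 + Z3) = 252 - j0.1397 Ω = 252∠-0.0° Ω.
Step 5 — Power factor: PF = cos(φ) = Re(Z)/|Z| = 252/252 = 1.
Step 6 — Type: Im(Z) = -0.1397 ⇒ leading (phase φ = -0.0°).

PF = 1 (leading, φ = -0.0°)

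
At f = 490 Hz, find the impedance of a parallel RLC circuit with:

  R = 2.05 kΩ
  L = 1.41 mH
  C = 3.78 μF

Step 1 — Angular frequency: ω = 2π·f = 2π·490 = 3079 rad/s.
Step 2 — Component impedances:
  R: Z = R = 2050 Ω
  L: Z = jωL = j·3079·0.00141 = 0 + j4.341 Ω
  C: Z = 1/(jωC) = -j/(ω·C) = 0 - j85.93 Ω
Step 3 — Parallel combination: 1/Z_total = 1/R + 1/L + 1/C; Z_total = 0.0102 + j4.572 Ω = 4.572∠89.9° Ω.

Z = 0.0102 + j4.572 Ω = 4.572∠89.9° Ω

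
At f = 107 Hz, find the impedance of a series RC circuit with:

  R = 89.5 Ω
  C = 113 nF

Step 1 — Angular frequency: ω = 2π·f = 2π·107 = 672.3 rad/s.
Step 2 — Component impedances:
  R: Z = R = 89.5 Ω
  C: Z = 1/(jωC) = -j/(ω·C) = 0 - j1.316e+04 Ω
Step 3 — Series combination: Z_total = R + C = 89.5 - j1.316e+04 Ω = 1.316e+04∠-89.6° Ω.

Z = 89.5 - j1.316e+04 Ω = 1.316e+04∠-89.6° Ω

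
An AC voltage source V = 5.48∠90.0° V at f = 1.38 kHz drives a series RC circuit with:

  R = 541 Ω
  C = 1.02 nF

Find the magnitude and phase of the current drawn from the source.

Step 1 — Angular frequency: ω = 2π·f = 2π·1380 = 8671 rad/s.
Step 2 — Component impedances:
  R: Z = R = 541 Ω
  C: Z = 1/(jωC) = -j/(ω·C) = 0 - j1.131e+05 Ω
Step 3 — Series combination: Z_total = R + C = 541 - j1.131e+05 Ω = 1.131e+05∠-89.7° Ω.
Step 4 — Source phasor: V = 5.48∠90.0° V = 0 + j5.48 V.
Step 5 — Ohm's law: I = V / Z_total = (0 + j5.48) / (541 - j1.131e+05) = -4.847e-05 + j2.319e-07 A.
Step 6 — Convert to polar: |I| = 4.847e-05 A, ∠I = 179.7°.

I = 4.847e-05∠179.7° A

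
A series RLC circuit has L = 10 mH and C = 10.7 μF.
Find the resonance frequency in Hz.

Step 1 — Resonance condition Im(Z)=0 gives ω₀ = 1/√(LC).
Step 2 — ω₀ = 1/√(0.01·1.07e-05) = 3057 rad/s.
Step 3 — f₀ = ω₀/(2π) = 486.6 Hz.

f₀ = 486.6 Hz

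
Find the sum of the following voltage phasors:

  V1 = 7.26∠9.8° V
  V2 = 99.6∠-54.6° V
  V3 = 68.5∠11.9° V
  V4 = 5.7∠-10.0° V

Step 1 — Convert each phasor to rectangular form:
  V1 = 7.26·(cos(9.8°) + j·sin(9.8°)) = 7.154 + j1.236 V
  V2 = 99.6·(cos(-54.6°) + j·sin(-54.6°)) = 57.7 - j81.19 V
  V3 = 68.5·(cos(11.9°) + j·sin(11.9°)) = 67.03 + j14.12 V
  V4 = 5.7·(cos(-10.0°) + j·sin(-10.0°)) = 5.613 - j0.9898 V
Step 2 — Sum components: V_total = 137.5 - j66.82 V.
Step 3 — Convert to polar: |V_total| = 152.9 V, ∠V_total = -25.9°.

V_total = 152.9∠-25.9° V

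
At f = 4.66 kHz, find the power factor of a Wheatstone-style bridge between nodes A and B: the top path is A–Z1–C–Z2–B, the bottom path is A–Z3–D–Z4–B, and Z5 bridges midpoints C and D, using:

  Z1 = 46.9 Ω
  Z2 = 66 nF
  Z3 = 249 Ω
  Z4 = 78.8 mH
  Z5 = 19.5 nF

Step 1 — Angular frequency: ω = 2π·f = 2π·4660 = 2.928e+04 rad/s.
Step 2 — Component impedances:
  Z1: Z = R = 46.9 Ω
  Z2: Z = 1/(jωC) = -j/(ω·C) = 0 - j517.5 Ω
  Z3: Z = R = 249 Ω
  Z4: Z = jωL = j·2.928e+04·0.0788 = 0 + j2307 Ω
  Z5: Z = 1/(jωC) = -j/(ω·C) = 0 - j1751 Ω
Step 3 — Bridge requires nodal analysis (the Z5 bridge couples midpoints C and D, so the two paths cannot be reduced to a simple series/parallel combination). Setting node B to ground and injecting 1 A at node A, the 3-node admittance system at A, C, D solves to V_A = Z_AB = 98.76 - j667.3 Ω = 674.6∠-81.6° Ω.
Step 4 — Power factor: PF = cos(φ) = Re(Z)/|Z| = 98.76/674.6 = 0.1464.
Step 5 — Type: Im(Z) = -667.3 ⇒ leading (phase φ = -81.6°).

PF = 0.1464 (leading, φ = -81.6°)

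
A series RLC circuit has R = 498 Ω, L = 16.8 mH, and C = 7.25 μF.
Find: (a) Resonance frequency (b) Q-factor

Step 1 — Resonance condition Im(Z)=0 gives ω₀ = 1/√(LC).
Step 2 — ω₀ = 1/√(0.0168·7.25e-06) = 2865 rad/s.
Step 3 — f₀ = ω₀/(2π) = 456 Hz.
Step 4 — Series Q: Q = ω₀L/R = 2865·0.0168/498 = 0.09666.

(a) f₀ = 456 Hz  (b) Q = 0.09666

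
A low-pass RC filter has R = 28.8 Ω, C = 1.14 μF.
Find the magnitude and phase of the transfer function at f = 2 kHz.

Step 1 — Angular frequency: ω = 2π·2000 = 1.257e+04 rad/s.
Step 2 — Transfer function: H(jω) = 1/(1 + jωRC).
Step 3 — Denominator: 1 + jωRC = 1 + j·1.257e+04·28.8·1.14e-06 = 1 + j0.4126.
Step 4 — H = 0.8545 - j0.3526.
Step 5 — Magnitude: |H| = 0.9244 (-0.7 dB); phase: φ = -22.4°.

|H| = 0.9244 (-0.7 dB), φ = -22.4°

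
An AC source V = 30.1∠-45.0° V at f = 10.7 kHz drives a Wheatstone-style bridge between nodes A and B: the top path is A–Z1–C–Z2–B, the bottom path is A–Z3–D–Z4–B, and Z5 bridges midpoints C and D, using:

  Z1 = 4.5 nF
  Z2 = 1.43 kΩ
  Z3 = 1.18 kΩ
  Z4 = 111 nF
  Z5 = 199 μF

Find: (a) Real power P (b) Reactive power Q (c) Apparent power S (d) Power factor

Step 1 — Angular frequency: ω = 2π·f = 2π·1.07e+04 = 6.723e+04 rad/s.
Step 2 — Component impedances:
  Z1: Z = 1/(jωC) = -j/(ω·C) = 0 - j3305 Ω
  Z2: Z = R = 1430 Ω
  Z3: Z = R = 1180 Ω
  Z4: Z = 1/(jωC) = -j/(ω·C) = 0 - j134 Ω
  Z5: Z = 1/(jωC) = -j/(ω·C) = 0 - j0.07475 Ω
Step 3 — Bridge requires nodal analysis (the Z5 bridge couples midpoints C and D, so the two paths cannot be reduced to a simple series/parallel combination). Setting node B to ground and injecting 1 A at node A, the 3-node admittance system at A, C, D solves to V_A = Z_AB = 1059 - j506.5 Ω = 1174∠-25.6° Ω.
Step 4 — Source phasor: V = 30.1∠-45.0° V = 21.28 - j21.28 V.
Step 5 — Current: I = V / Z = 0.02418 - j0.008535 A = 0.02564∠-19.4° A.
Step 6 — Complex power: S = V·I* = 0.6963 - j0.333 VA.
Step 7 — Real power: P = Re(S) = 0.6963 W.
Step 8 — Reactive power: Q = Im(S) = -0.333 VAR.
Step 9 — Apparent power: |S| = 0.7718 VA.
Step 10 — Power factor: PF = P/|S| = 0.9022 (leading).

(a) P = 0.6963 W  (b) Q = -0.333 VAR  (c) S = 0.7718 VA  (d) PF = 0.9022 (leading)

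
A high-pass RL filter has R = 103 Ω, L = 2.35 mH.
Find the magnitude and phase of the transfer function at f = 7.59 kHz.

Step 1 — Angular frequency: ω = 2π·7590 = 4.769e+04 rad/s.
Step 2 — Transfer function: H(jω) = jωL/(R + jωL).
Step 3 — Numerator jωL = j·112.1; denominator R + jωL = 103 + j112.1.
Step 4 — H = 0.5421 + j0.4982.
Step 5 — Magnitude: |H| = 0.7363 (-2.7 dB); phase: φ = 42.6°.

|H| = 0.7363 (-2.7 dB), φ = 42.6°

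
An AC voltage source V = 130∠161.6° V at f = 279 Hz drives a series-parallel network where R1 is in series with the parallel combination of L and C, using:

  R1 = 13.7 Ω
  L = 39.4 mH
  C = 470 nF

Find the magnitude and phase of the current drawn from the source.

Step 1 — Angular frequency: ω = 2π·f = 2π·279 = 1753 rad/s.
Step 2 — Component impedances:
  R1: Z = R = 13.7 Ω
  L: Z = jωL = j·1753·0.0394 = 0 + j69.07 Ω
  C: Z = 1/(jωC) = -j/(ω·C) = 0 - j1214 Ω
Step 3 — Parallel branch: L || C = 1/(1/L + 1/C) = 0 + j73.24 Ω.
Step 4 — Series with R1: Z_total = R1 + (L || C) = 13.7 + j73.24 Ω = 74.51∠79.4° Ω.
Step 5 — Source phasor: V = 130∠161.6° V = -123.4 + j41.03 V.
Step 6 — Ohm's law: I = V / Z_total = (-123.4 + j41.03) / (13.7 + j73.24) = 0.2369 + j1.729 A.
Step 7 — Convert to polar: |I| = 1.745 A, ∠I = 82.2°.

I = 1.745∠82.2° A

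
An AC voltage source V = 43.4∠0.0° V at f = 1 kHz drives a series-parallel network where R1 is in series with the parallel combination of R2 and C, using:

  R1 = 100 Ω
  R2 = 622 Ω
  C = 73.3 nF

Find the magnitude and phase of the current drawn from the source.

Step 1 — Angular frequency: ω = 2π·f = 2π·1000 = 6283 rad/s.
Step 2 — Component impedances:
  R1: Z = R = 100 Ω
  R2: Z = R = 622 Ω
  C: Z = 1/(jωC) = -j/(ω·C) = 0 - j2171 Ω
Step 3 — Parallel branch: R2 || C = 1/(1/R2 + 1/C) = 574.8 - j164.7 Ω.
Step 4 — Series with R1: Z_total = R1 + (R2 || C) = 674.8 - j164.7 Ω = 694.6∠-13.7° Ω.
Step 5 — Source phasor: V = 43.4∠0.0° V = 43.4 V.
Step 6 — Ohm's law: I = V / Z_total = (43.4) / (674.8 - j164.7) = 0.0607 + j0.01481 A.
Step 7 — Convert to polar: |I| = 0.06248 A, ∠I = 13.7°.

I = 0.06248∠13.7° A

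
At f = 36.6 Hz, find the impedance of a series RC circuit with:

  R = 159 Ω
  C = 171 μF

Step 1 — Angular frequency: ω = 2π·f = 2π·36.6 = 230 rad/s.
Step 2 — Component impedances:
  R: Z = R = 159 Ω
  C: Z = 1/(jωC) = -j/(ω·C) = 0 - j25.43 Ω
Step 3 — Series combination: Z_total = R + C = 159 - j25.43 Ω = 161∠-9.1° Ω.

Z = 159 - j25.43 Ω = 161∠-9.1° Ω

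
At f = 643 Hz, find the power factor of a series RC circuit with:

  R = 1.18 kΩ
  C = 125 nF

Step 1 — Angular frequency: ω = 2π·f = 2π·643 = 4040 rad/s.
Step 2 — Component impedances:
  R: Z = R = 1180 Ω
  C: Z = 1/(jωC) = -j/(ω·C) = 0 - j1980 Ω
Step 3 — Series combination: Z_total = R + C = 1180 - j1980 Ω = 2305∠-59.2° Ω.
Step 4 — Power factor: PF = cos(φ) = Re(Z)/|Z| = 1180/2305 = 0.5119.
Step 5 — Type: Im(Z) = -1980 ⇒ leading (phase φ = -59.2°).

PF = 0.5119 (leading, φ = -59.2°)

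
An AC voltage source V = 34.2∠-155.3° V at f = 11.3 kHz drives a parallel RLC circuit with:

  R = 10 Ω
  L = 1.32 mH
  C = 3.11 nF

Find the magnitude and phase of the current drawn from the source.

Step 1 — Angular frequency: ω = 2π·f = 2π·1.13e+04 = 7.1e+04 rad/s.
Step 2 — Component impedances:
  R: Z = R = 10 Ω
  L: Z = jωL = j·7.1e+04·0.00132 = 0 + j93.72 Ω
  C: Z = 1/(jωC) = -j/(ω·C) = 0 - j4529 Ω
Step 3 — Parallel combination: 1/Z_total = 1/R + 1/L + 1/C; Z_total = 9.892 + j1.034 Ω = 9.946∠6.0° Ω.
Step 4 — Source phasor: V = 34.2∠-155.3° V = -31.07 - j14.29 V.
Step 5 — Ohm's law: I = V / Z_total = (-31.07 - j14.29) / (9.892 + j1.034) = -3.256 - j1.104 A.
Step 6 — Convert to polar: |I| = 3.439 A, ∠I = -161.3°.

I = 3.439∠-161.3° A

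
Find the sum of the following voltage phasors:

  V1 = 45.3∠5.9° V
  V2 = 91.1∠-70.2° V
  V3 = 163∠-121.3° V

Step 1 — Convert each phasor to rectangular form:
  V1 = 45.3·(cos(5.9°) + j·sin(5.9°)) = 45.06 + j4.657 V
  V2 = 91.1·(cos(-70.2°) + j·sin(-70.2°)) = 30.86 - j85.71 V
  V3 = 163·(cos(-121.3°) + j·sin(-121.3°)) = -84.68 - j139.3 V
Step 2 — Sum components: V_total = -8.763 - j220.3 V.
Step 3 — Convert to polar: |V_total| = 220.5 V, ∠V_total = -92.3°.

V_total = 220.5∠-92.3° V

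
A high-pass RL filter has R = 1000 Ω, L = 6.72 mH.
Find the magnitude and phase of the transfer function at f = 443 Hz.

Step 1 — Angular frequency: ω = 2π·443 = 2783 rad/s.
Step 2 — Transfer function: H(jω) = jωL/(R + jωL).
Step 3 — Numerator jωL = j·18.7; denominator R + jωL = 1000 + j18.7.
Step 4 — H = 0.0003497 + j0.0187.
Step 5 — Magnitude: |H| = 0.0187 (-34.6 dB); phase: φ = 88.9°.

|H| = 0.0187 (-34.6 dB), φ = 88.9°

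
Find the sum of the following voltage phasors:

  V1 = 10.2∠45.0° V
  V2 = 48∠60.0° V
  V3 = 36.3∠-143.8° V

Step 1 — Convert each phasor to rectangular form:
  V1 = 10.2·(cos(45.0°) + j·sin(45.0°)) = 7.212 + j7.212 V
  V2 = 48·(cos(60.0°) + j·sin(60.0°)) = 24 + j41.57 V
  V3 = 36.3·(cos(-143.8°) + j·sin(-143.8°)) = -29.29 - j21.44 V
Step 2 — Sum components: V_total = 1.92 + j27.34 V.
Step 3 — Convert to polar: |V_total| = 27.41 V, ∠V_total = 86.0°.

V_total = 27.41∠86.0° V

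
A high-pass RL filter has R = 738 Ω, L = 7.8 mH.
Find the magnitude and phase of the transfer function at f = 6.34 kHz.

Step 1 — Angular frequency: ω = 2π·6340 = 3.984e+04 rad/s.
Step 2 — Transfer function: H(jω) = jωL/(R + jωL).
Step 3 — Numerator jωL = j·310.7; denominator R + jωL = 738 + j310.7.
Step 4 — H = 0.1506 + j0.3576.
Step 5 — Magnitude: |H| = 0.388 (-8.2 dB); phase: φ = 67.2°.

|H| = 0.388 (-8.2 dB), φ = 67.2°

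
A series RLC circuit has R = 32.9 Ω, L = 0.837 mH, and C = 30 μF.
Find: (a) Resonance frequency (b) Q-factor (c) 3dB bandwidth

Step 1 — Resonance: ω₀ = 1/√(LC) = 1/√(0.000837·3e-05) = 6311 rad/s.
Step 2 — f₀ = ω₀/(2π) = 1004 Hz.
Step 3 — Series Q: Q = ω₀L/R = 6311·0.000837/32.9 = 0.1605.
Step 4 — Bandwidth: Δω = ω₀/Q = 3.931e+04 rad/s; BW = Δω/(2π) = 6256 Hz.

(a) f₀ = 1004 Hz  (b) Q = 0.1605  (c) BW = 6256 Hz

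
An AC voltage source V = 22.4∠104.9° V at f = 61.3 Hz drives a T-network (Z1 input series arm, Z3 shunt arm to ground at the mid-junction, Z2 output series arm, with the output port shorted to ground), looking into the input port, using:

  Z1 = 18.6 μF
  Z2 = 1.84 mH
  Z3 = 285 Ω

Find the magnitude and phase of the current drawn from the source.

Step 1 — Angular frequency: ω = 2π·f = 2π·61.3 = 385.2 rad/s.
Step 2 — Component impedances:
  Z1: Z = 1/(jωC) = -j/(ω·C) = 0 - j139.6 Ω
  Z2: Z = jωL = j·385.2·0.00184 = 0 + j0.7087 Ω
  Z3: Z = R = 285 Ω
Step 3 — With the output port shorted to ground, the output series arm Z2 runs from the junction to ground; the shunt arm Z3 also runs from the junction to ground. They appear in parallel: Z3 || Z2 = 0.001762 + j0.7087 Ω.
Step 4 — Series with input arm Z1: Z_in = Z1 + (Z3 || Z2) = 0.001762 - j138.9 Ω = 138.9∠-90.0° Ω.
Step 5 — Source phasor: V = 22.4∠104.9° V = -5.76 + j21.65 V.
Step 6 — Ohm's law: I = V / Z_total = (-5.76 + j21.65) / (0.001762 - j138.9) = -0.1559 - j0.04147 A.
Step 7 — Convert to polar: |I| = 0.1613 A, ∠I = -165.1°.

I = 0.1613∠-165.1° A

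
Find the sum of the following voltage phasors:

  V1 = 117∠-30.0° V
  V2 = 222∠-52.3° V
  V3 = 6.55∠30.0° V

Step 1 — Convert each phasor to rectangular form:
  V1 = 117·(cos(-30.0°) + j·sin(-30.0°)) = 101.3 - j58.5 V
  V2 = 222·(cos(-52.3°) + j·sin(-52.3°)) = 135.8 - j175.7 V
  V3 = 6.55·(cos(30.0°) + j·sin(30.0°)) = 5.672 + j3.275 V
Step 2 — Sum components: V_total = 242.8 - j230.9 V.
Step 3 — Convert to polar: |V_total| = 335 V, ∠V_total = -43.6°.

V_total = 335∠-43.6° V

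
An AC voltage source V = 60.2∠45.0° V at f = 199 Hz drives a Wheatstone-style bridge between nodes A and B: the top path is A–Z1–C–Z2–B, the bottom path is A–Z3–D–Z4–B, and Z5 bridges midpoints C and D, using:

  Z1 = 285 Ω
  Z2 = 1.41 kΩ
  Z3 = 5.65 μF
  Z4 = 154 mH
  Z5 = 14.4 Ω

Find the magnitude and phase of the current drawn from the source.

Step 1 — Angular frequency: ω = 2π·f = 2π·199 = 1250 rad/s.
Step 2 — Component impedances:
  Z1: Z = R = 285 Ω
  Z2: Z = R = 1410 Ω
  Z3: Z = 1/(jωC) = -j/(ω·C) = 0 - j141.6 Ω
  Z4: Z = jωL = j·1250·0.154 = 0 + j192.6 Ω
  Z5: Z = R = 14.4 Ω
Step 3 — Bridge requires nodal analysis (the Z5 bridge couples midpoints C and D, so the two paths cannot be reduced to a simple series/parallel combination). Setting node B to ground and injecting 1 A at node A, the 3-node admittance system at A, C, D solves to V_A = Z_AB = 78.72 + j72.93 Ω = 107.3∠42.8° Ω.
Step 4 — Source phasor: V = 60.2∠45.0° V = 42.57 + j42.57 V.
Step 5 — Ohm's law: I = V / Z_total = (42.57 + j42.57) / (78.72 + j72.93) = 0.5606 + j0.02141 A.
Step 6 — Convert to polar: |I| = 0.561 A, ∠I = 2.2°.

I = 0.561∠2.2° A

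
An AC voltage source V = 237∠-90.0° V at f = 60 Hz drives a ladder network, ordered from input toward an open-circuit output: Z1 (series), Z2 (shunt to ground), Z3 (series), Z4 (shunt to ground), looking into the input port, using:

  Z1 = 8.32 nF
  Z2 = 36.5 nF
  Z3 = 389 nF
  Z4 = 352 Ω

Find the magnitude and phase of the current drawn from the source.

Step 1 — Angular frequency: ω = 2π·f = 2π·60 = 377 rad/s.
Step 2 — Component impedances:
  Z1: Z = 1/(jωC) = -j/(ω·C) = 0 - j3.188e+05 Ω
  Z2: Z = 1/(jωC) = -j/(ω·C) = 0 - j7.267e+04 Ω
  Z3: Z = 1/(jωC) = -j/(ω·C) = 0 - j6819 Ω
  Z4: Z = R = 352 Ω
Step 3 — Ladder network (open output): work backward from the far end, alternating series and parallel combinations. Z_in = 294.2 - j3.251e+05 Ω = 3.251e+05∠-89.9° Ω.
Step 4 — Source phasor: V = 237∠-90.0° V = 0 - j237 V.
Step 5 — Ohm's law: I = V / Z_total = (0 - j237) / (294.2 - j3.251e+05) = 0.0007291 - j6.599e-07 A.
Step 6 — Convert to polar: |I| = 0.0007291 A, ∠I = -0.1°.

I = 0.0007291∠-0.1° A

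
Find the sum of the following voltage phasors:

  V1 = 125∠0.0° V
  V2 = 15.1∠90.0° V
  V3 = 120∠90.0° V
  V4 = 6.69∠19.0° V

Step 1 — Convert each phasor to rectangular form:
  V1 = 125·(cos(0.0°) + j·sin(0.0°)) = 125 V
  V2 = 15.1·(cos(90.0°) + j·sin(90.0°)) = 0 + j15.1 V
  V3 = 120·(cos(90.0°) + j·sin(90.0°)) = 0 + j120 V
  V4 = 6.69·(cos(19.0°) + j·sin(19.0°)) = 6.326 + j2.178 V
Step 2 — Sum components: V_total = 131.3 + j137.3 V.
Step 3 — Convert to polar: |V_total| = 190 V, ∠V_total = 46.3°.

V_total = 190∠46.3° V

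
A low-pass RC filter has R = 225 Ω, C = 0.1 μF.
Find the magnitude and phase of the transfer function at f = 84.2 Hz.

Step 1 — Angular frequency: ω = 2π·84.2 = 529 rad/s.
Step 2 — Transfer function: H(jω) = 1/(1 + jωRC).
Step 3 — Denominator: 1 + jωRC = 1 + j·529·225·1e-07 = 1 + j0.0119.
Step 4 — H = 0.9999 - j0.0119.
Step 5 — Magnitude: |H| = 0.9999 (-0.0 dB); phase: φ = -0.7°.

|H| = 0.9999 (-0.0 dB), φ = -0.7°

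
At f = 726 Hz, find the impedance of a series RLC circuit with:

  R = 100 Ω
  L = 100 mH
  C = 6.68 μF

Step 1 — Angular frequency: ω = 2π·f = 2π·726 = 4562 rad/s.
Step 2 — Component impedances:
  R: Z = R = 100 Ω
  L: Z = jωL = j·4562·0.1 = 0 + j456.2 Ω
  C: Z = 1/(jωC) = -j/(ω·C) = 0 - j32.82 Ω
Step 3 — Series combination: Z_total = R + L + C = 100 + j423.3 Ω = 435∠76.7° Ω.

Z = 100 + j423.3 Ω = 435∠76.7° Ω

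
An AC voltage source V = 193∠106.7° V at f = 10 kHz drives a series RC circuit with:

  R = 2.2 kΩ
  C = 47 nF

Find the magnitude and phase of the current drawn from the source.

Step 1 — Angular frequency: ω = 2π·f = 2π·1e+04 = 6.283e+04 rad/s.
Step 2 — Component impedances:
  R: Z = R = 2200 Ω
  C: Z = 1/(jωC) = -j/(ω·C) = 0 - j338.6 Ω
Step 3 — Series combination: Z_total = R + C = 2200 - j338.6 Ω = 2226∠-8.8° Ω.
Step 4 — Source phasor: V = 193∠106.7° V = -55.46 + j184.9 V.
Step 5 — Ohm's law: I = V / Z_total = (-55.46 + j184.9) / (2200 - j338.6) = -0.03726 + j0.07829 A.
Step 6 — Convert to polar: |I| = 0.08671 A, ∠I = 115.5°.

I = 0.08671∠115.5° A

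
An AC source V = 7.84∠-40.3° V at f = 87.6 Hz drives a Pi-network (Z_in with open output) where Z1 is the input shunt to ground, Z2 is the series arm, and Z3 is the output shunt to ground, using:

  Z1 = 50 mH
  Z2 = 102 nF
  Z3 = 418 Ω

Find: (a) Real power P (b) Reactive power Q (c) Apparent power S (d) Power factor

Step 1 — Angular frequency: ω = 2π·f = 2π·87.6 = 550.4 rad/s.
Step 2 — Component impedances:
  Z1: Z = jωL = j·550.4·0.05 = 0 + j27.52 Ω
  Z2: Z = 1/(jωC) = -j/(ω·C) = 0 - j1.781e+04 Ω
  Z3: Z = R = 418 Ω
Step 3 — With open output, the series arm Z2 and the output shunt Z3 appear in series to ground: Z2 + Z3 = 418 - j1.781e+04 Ω.
Step 4 — Parallel with input shunt Z1: Z_in = Z1 || (Z2 + Z3) = 0.001 + j27.56 Ω = 27.56∠90.0° Ω.
Step 5 — Source phasor: V = 7.84∠-40.3° V = 5.979 - j5.071 V.
Step 6 — Current: I = V / Z = -0.184 - j0.2169 A = 0.2844∠-130.3° A.
Step 7 — Complex power: S = V·I* = 8.094e-05 + j2.23 VA.
Step 8 — Real power: P = Re(S) = 8.094e-05 W.
Step 9 — Reactive power: Q = Im(S) = 2.23 VAR.
Step 10 — Apparent power: |S| = 2.23 VA.
Step 11 — Power factor: PF = P/|S| = 3.629e-05 (lagging).

(a) P = 8.094e-05 W  (b) Q = 2.23 VAR  (c) S = 2.23 VA  (d) PF = 3.629e-05 (lagging)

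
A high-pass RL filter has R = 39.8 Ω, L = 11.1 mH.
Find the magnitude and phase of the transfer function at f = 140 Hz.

Step 1 — Angular frequency: ω = 2π·140 = 879.6 rad/s.
Step 2 — Transfer function: H(jω) = jωL/(R + jωL).
Step 3 — Numerator jωL = j·9.764; denominator R + jωL = 39.8 + j9.764.
Step 4 — H = 0.05677 + j0.2314.
Step 5 — Magnitude: |H| = 0.2383 (-12.5 dB); phase: φ = 76.2°.

|H| = 0.2383 (-12.5 dB), φ = 76.2°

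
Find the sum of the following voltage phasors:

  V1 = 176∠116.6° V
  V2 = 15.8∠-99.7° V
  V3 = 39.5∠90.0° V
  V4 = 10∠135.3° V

Step 1 — Convert each phasor to rectangular form:
  V1 = 176·(cos(116.6°) + j·sin(116.6°)) = -78.81 + j157.4 V
  V2 = 15.8·(cos(-99.7°) + j·sin(-99.7°)) = -2.662 - j15.57 V
  V3 = 39.5·(cos(90.0°) + j·sin(90.0°)) = 0 + j39.5 V
  V4 = 10·(cos(135.3°) + j·sin(135.3°)) = -7.108 + j7.034 V
Step 2 — Sum components: V_total = -88.58 + j188.3 V.
Step 3 — Convert to polar: |V_total| = 208.1 V, ∠V_total = 115.2°.

V_total = 208.1∠115.2° V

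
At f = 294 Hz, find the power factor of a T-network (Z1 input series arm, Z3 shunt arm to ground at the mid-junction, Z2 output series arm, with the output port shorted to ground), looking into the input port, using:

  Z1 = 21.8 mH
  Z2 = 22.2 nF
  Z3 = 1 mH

Step 1 — Angular frequency: ω = 2π·f = 2π·294 = 1847 rad/s.
Step 2 — Component impedances:
  Z1: Z = jωL = j·1847·0.0218 = 0 + j40.27 Ω
  Z2: Z = 1/(jωC) = -j/(ω·C) = 0 - j2.438e+04 Ω
  Z3: Z = jωL = j·1847·0.001 = 0 + j1.847 Ω
Step 3 — With the output port shorted to ground, the output series arm Z2 runs from the junction to ground; the shunt arm Z3 also runs from the junction to ground. They appear in parallel: Z3 || Z2 = 0 + j1.847 Ω.
Step 4 — Series with input arm Z1: Z_in = Z1 + (Z3 || Z2) = 0 + j42.12 Ω = 42.12∠90.0° Ω.
Step 5 — Power factor: PF = cos(φ) = Re(Z)/|Z| = 0/42.12 = 0.
Step 6 — Type: Im(Z) = 42.12 ⇒ lagging (phase φ = 90.0°).

PF = 0 (lagging, φ = 90.0°)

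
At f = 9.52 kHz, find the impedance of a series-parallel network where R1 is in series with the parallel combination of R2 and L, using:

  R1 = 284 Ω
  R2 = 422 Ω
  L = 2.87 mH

Step 1 — Angular frequency: ω = 2π·f = 2π·9520 = 5.982e+04 rad/s.
Step 2 — Component impedances:
  R1: Z = R = 284 Ω
  R2: Z = R = 422 Ω
  L: Z = jωL = j·5.982e+04·0.00287 = 0 + j171.7 Ω
Step 3 — Parallel branch: R2 || L = 1/(1/R2 + 1/L) = 59.92 + j147.3 Ω.
Step 4 — Series with R1: Z_total = R1 + (R2 || L) = 343.9 + j147.3 Ω = 374.1∠23.2° Ω.

Z = 343.9 + j147.3 Ω = 374.1∠23.2° Ω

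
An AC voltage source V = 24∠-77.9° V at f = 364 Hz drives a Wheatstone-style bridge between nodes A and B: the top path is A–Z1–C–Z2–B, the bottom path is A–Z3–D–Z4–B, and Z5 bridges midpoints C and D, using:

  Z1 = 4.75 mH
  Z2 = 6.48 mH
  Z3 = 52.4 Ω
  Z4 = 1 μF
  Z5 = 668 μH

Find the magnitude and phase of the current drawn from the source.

Step 1 — Angular frequency: ω = 2π·f = 2π·364 = 2287 rad/s.
Step 2 — Component impedances:
  Z1: Z = jωL = j·2287·0.00475 = 0 + j10.86 Ω
  Z2: Z = jωL = j·2287·0.00648 = 0 + j14.82 Ω
  Z3: Z = R = 52.4 Ω
  Z4: Z = 1/(jωC) = -j/(ω·C) = 0 - j437.2 Ω
  Z5: Z = jωL = j·2287·0.000668 = 0 + j1.528 Ω
Step 3 — Bridge requires nodal analysis (the Z5 bridge couples midpoints C and D, so the two paths cannot be reduced to a simple series/parallel combination). Setting node B to ground and injecting 1 A at node A, the 3-node admittance system at A, C, D solves to V_A = Z_AB = 2.112 + j25.71 Ω = 25.79∠85.3° Ω.
Step 4 — Source phasor: V = 24∠-77.9° V = 5.031 - j23.47 V.
Step 5 — Ohm's law: I = V / Z_total = (5.031 - j23.47) / (2.112 + j25.71) = -0.8908 - j0.2689 A.
Step 6 — Convert to polar: |I| = 0.9305 A, ∠I = -163.2°.

I = 0.9305∠-163.2° A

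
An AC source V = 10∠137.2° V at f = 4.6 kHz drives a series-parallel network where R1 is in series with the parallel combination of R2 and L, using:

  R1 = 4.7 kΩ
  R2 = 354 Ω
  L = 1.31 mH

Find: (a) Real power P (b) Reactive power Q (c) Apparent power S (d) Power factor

Step 1 — Angular frequency: ω = 2π·f = 2π·4600 = 2.89e+04 rad/s.
Step 2 — Component impedances:
  R1: Z = R = 4700 Ω
  R2: Z = R = 354 Ω
  L: Z = jωL = j·2.89e+04·0.00131 = 0 + j37.86 Ω
Step 3 — Parallel branch: R2 || L = 1/(1/R2 + 1/L) = 4.004 + j37.43 Ω.
Step 4 — Series with R1: Z_total = R1 + (R2 || L) = 4704 + j37.43 Ω = 4704∠0.5° Ω.
Step 5 — Source phasor: V = 10∠137.2° V = -7.337 + j6.794 V.
Step 6 — Current: I = V / Z = -0.001548 + j0.001457 A = 0.002126∠136.7° A.
Step 7 — Complex power: S = V·I* = 0.02126 + j0.0001692 VA.
Step 8 — Real power: P = Re(S) = 0.02126 W.
Step 9 — Reactive power: Q = Im(S) = 0.0001692 VAR.
Step 10 — Apparent power: |S| = 0.02126 VA.
Step 11 — Power factor: PF = P/|S| = 1 (lagging).

(a) P = 0.02126 W  (b) Q = 0.0001692 VAR  (c) S = 0.02126 VA  (d) PF = 1 (lagging)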